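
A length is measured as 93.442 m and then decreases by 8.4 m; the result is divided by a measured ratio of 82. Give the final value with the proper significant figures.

1.0 m

93.442 m − 8.4 m = 85.042 m; the difference is limited to 1 decimal place (3 s.f.).
Carrying full precision, 85.042 ÷ 82 = 1.03709756098… m; 82 has 2 s.f., so the result keeps min(3, 2) = 2 s.f.
Rounded to 2 significant figures: 1.0 m.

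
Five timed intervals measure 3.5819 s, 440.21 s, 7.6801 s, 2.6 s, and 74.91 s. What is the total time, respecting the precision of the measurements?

3.5819 s + 440.21 s + 7.6801 s + 2.6 s + 74.91 s = 528.9820 s.
Addition/subtraction keeps the fewest decimal places: 3.5819 → 4 decimal places, 440.21 → 2 decimal places, 7.6801 → 4 decimal places, 2.6 → 1 decimal place, 74.91 → 2 decimal places; limit is 1.
Rounded to 1 decimal place: 529.0 s.

529.0 s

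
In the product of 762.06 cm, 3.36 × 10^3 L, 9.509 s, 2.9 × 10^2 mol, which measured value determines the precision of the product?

2.9 × 10^2 mol

762.06 cm → 5 s.f.; 3.36 × 10^3 L → 3 s.f.; 9.509 s → 4 s.f.; 2.9 × 10^2 mol → 2 s.f.
The fewest is 2 significant figures, from 2.9 × 10^2 mol.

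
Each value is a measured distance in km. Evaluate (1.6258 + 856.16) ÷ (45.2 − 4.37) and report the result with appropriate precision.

1.6258 + 856.16 = 857.7858, limited to 2 d.p. → 5 s.f.; 45.2 − 4.37 = 40.83, limited to 1 d.p. → 3 s.f.
Carrying full precision, 857.7858 ÷ 40.83 = 21.0087141807…; keep min(5, 3) = 3 s.f.
Rounded to 3 significant figures: 21.0.

21.0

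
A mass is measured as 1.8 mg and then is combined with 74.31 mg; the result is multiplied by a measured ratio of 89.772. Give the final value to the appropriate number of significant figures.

6.83 × 10^3 mg

1.8 mg + 74.31 mg = 76.11 mg; the sum is limited to 1 decimal place (3 s.f.).
Carrying full precision, 76.11 × 89.772 = 6832.54692 mg; 89.772 has 5 s.f., so the result keeps min(3, 5) = 3 s.f.
Rounded to 3 significant figures: 6.83 × 10^3 mg.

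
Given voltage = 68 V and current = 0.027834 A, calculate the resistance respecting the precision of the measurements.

2.4 × 10^3 Ω

resistance = 68 V ÷ 0.027834 A = 2443.05525616… Ω.
68 has 2 significant figures; 0.027834 has 5.
Division/multiplication keeps the fewest: 2 significant figures.
Rounded: 2.4 × 10^3 Ω.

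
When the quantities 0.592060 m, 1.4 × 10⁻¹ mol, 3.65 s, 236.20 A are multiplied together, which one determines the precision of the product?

0.592060 m → 6 s.f.; 1.4 × 10⁻¹ mol → 2 s.f.; 3.65 s → 3 s.f.; 236.20 A → 5 s.f.
The fewest is 2 significant figures, from 1.4 × 10⁻¹ mol.

1.4 × 10⁻¹ mol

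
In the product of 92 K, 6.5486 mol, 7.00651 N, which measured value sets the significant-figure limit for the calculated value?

92 K

92 K → 2 s.f.; 6.5486 mol → 5 s.f.; 7.00651 N → 6 s.f.
The fewest is 2 significant figures, from 92 K.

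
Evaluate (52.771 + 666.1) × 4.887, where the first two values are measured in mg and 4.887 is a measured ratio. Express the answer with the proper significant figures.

3513 mg

52.771 mg + 666.1 mg = 718.871 mg; the sum is limited to 1 decimal place (4 s.f.).
Carrying full precision, 718.871 × 4.887 = 3513.122577 mg; 4.887 has 4 s.f., so the result keeps min(4, 4) = 4 s.f.
Rounded to 4 significant figures: 3513 mg.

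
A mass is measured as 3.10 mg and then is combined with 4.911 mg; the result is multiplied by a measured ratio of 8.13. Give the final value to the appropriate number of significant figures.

3.10 mg + 4.911 mg = 8.011 mg; the sum is limited to 2 decimal places (3 s.f.).
Carrying full precision, 8.011 × 8.13 = 65.12943 mg; 8.13 has 3 s.f., so the result keeps min(3, 3) = 3 s.f.
Rounded to 3 significant figures: 65.1 mg.

65.1 mg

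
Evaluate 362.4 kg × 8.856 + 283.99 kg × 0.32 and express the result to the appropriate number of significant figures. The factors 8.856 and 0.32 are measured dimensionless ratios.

3.300 × 10^3 kg

362.4 × 8.856 = 3209.4144 → 3209 kg (4 s.f., last digit at the 10^0 place).
283.99 × 0.32 = 90.8768 → 91 kg (2 s.f., last digit at the 10^0 place).
Sum: 3300.2912 kg; keep the coarser place, 10^0.
Result: 3.300 × 10^3 kg.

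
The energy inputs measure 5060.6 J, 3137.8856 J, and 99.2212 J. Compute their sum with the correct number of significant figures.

5060.6 J + 3137.8856 J + 99.2212 J = 8297.7068 J.
Addition/subtraction keeps the fewest decimal places: 5060.6 → 1 decimal place, 3137.8856 → 4 decimal places, 99.2212 → 4 decimal places; limit is 1.
Rounded to 1 decimal place: 8297.7 J.

8297.7 J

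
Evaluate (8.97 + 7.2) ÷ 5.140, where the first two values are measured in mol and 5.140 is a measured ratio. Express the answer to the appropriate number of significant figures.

8.97 mol + 7.2 mol = 16.17 mol; the sum is limited to 1 decimal place (3 s.f.).
Carrying full precision, 16.17 ÷ 5.140 = 3.14591439689… mol; 5.140 has 4 s.f., so the result keeps min(3, 4) = 3 s.f.
Rounded to 3 significant figures: 3.15 mol.

3.15 mol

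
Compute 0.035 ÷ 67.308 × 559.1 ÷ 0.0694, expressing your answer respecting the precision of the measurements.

4.2

0.035 ÷ 67.308 × 559.1 ÷ 0.0694 = 4.18920275138…
Multiplication/division keeps the fewest significant figures: 0.035 → 2 s.f., 67.308 → 5 s.f., 559.1 → 4 s.f., 0.0694 → 3 s.f.; limit is 2.
Rounded to 2 significant figures: 4.2.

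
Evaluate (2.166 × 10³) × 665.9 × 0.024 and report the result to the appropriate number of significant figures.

3.5 × 10⁴

(2.166 × 10³) × 665.9 × 0.024 = 34616.1456
Multiplication/division keeps the fewest significant figures: 2.166 × 10³ → 4 s.f., 665.9 → 4 s.f., 0.024 → 2 s.f.; limit is 2.
Rounded to 2 significant figures: 3.5 × 10⁴.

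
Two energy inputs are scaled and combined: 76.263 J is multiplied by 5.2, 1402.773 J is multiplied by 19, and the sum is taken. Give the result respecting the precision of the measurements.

76.263 × 5.2 = 396.5676 → 4.0 × 10² J (2 s.f., last digit at the 10^1 place).
1402.773 × 19 = 26652.687 → 2.7 × 10⁴ J (2 s.f., last digit at the 10^3 place).
Sum: 27049.2546 J; keep the coarser place, 10^3.
Result: 2.7 × 10⁴ J.

2.7 × 10⁴ J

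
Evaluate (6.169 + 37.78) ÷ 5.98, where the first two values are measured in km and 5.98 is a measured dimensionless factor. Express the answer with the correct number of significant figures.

6.169 km + 37.78 km = 43.949 km; the sum is limited to 2 decimal places (4 s.f.).
Carrying full precision, 43.949 ÷ 5.98 = 7.34933110368… km; 5.98 has 3 s.f., so the result keeps min(4, 3) = 3 s.f.
Rounded to 3 significant figures: 7.35 km.

7.35 km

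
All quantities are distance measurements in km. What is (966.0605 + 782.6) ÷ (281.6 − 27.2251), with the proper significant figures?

966.0605 + 782.6 = 1748.6605, limited to 1 d.p. → 5 s.f.; 281.6 − 27.2251 = 254.3749, limited to 1 d.p. → 4 s.f.
Carrying full precision, 1748.6605 ÷ 254.3749 = 6.87434373439…; keep min(5, 4) = 4 s.f.
Rounded to 4 significant figures: 6.874.

6.874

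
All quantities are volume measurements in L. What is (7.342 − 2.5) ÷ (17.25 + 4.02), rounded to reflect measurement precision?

0.23

7.342 − 2.5 = 4.842, limited to 1 d.p. → 2 s.f.; 17.25 + 4.02 = 21.27, limited to 2 d.p. → 4 s.f.
Carrying full precision, 4.842 ÷ 21.27 = 0.227644569817…; keep min(2, 4) = 2 s.f.
Rounded to 2 significant figures: 0.23.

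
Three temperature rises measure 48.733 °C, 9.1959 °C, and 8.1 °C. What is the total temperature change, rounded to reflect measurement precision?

66.0 °C

48.733 °C + 9.1959 °C + 8.1 °C = 66.0289 °C.
Addition/subtraction keeps the fewest decimal places: 48.733 → 3 decimal places, 9.1959 → 4 decimal places, 8.1 → 1 decimal place; limit is 1.
Rounded to 1 decimal place: 66.0 °C.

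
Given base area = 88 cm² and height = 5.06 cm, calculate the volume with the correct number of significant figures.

volume = 88 cm² × 5.06 cm = 445.28 cm³.
88 has 2 significant figures; 5.06 has 3.
Division/multiplication keeps the fewest: 2 significant figures.
Rounded: 4.5 × 10^2 cm³.

4.5 × 10^2 cm³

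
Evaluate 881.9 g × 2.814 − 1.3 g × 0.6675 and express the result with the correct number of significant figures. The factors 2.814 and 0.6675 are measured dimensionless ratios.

2481 g

881.9 × 2.814 = 2481.6666 → 2482 g (4 s.f., last digit at the 10^0 place).
1.3 × 0.6675 = 0.86775 → 0.87 g (2 s.f., last digit at the 10^-2 place).
Difference: 2480.79885 g; keep the coarser place, 10^0.
Result: 2481 g.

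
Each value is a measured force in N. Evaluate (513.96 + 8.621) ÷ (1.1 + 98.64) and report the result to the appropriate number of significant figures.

513.96 + 8.621 = 522.581, limited to 2 d.p. → 5 s.f.; 1.1 + 98.64 = 99.74, limited to 1 d.p. → 3 s.f.
Carrying full precision, 522.581 ÷ 99.74 = 5.23943252456…; keep min(5, 3) = 3 s.f.
Rounded to 3 significant figures: 5.24.

5.24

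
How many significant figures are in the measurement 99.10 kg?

4

99.10: trailing zeros after a decimal point are significant.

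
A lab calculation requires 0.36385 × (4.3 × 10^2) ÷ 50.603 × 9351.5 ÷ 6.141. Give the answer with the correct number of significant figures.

4.7 × 10^3

0.36385 × (4.3 × 10^2) ÷ 50.603 × 9351.5 ÷ 6.141 = 4708.22003315…
Multiplication/division keeps the fewest significant figures: 0.36385 → 5 s.f., 4.3 × 10^2 → 2 s.f., 50.603 → 5 s.f., 9351.5 → 5 s.f., 6.141 → 4 s.f.; limit is 2.
Rounded to 2 significant figures: 4.7 × 10^3.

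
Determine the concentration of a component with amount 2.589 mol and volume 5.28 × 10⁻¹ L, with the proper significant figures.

4.90 mol/L

concentration = 2.589 mol ÷ 5.28 × 10⁻¹ L = 4.90340909091… mol/L.
2.589 has 4 significant figures; 5.28 × 10⁻¹ has 3.
Division/multiplication keeps the fewest: 3 significant figures.
Rounded: 4.90 mol/L.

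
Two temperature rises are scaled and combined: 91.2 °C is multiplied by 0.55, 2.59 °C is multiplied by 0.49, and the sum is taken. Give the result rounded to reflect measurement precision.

91.2 × 0.55 = 50.16 → 50. °C (2 s.f., last digit at the 10^0 place).
2.59 × 0.49 = 1.2691 → 1.3 °C (2 s.f., last digit at the 10^-1 place).
Sum: 51.4291 °C; keep the coarser place, 10^0.
Result: 51 °C.

51 °C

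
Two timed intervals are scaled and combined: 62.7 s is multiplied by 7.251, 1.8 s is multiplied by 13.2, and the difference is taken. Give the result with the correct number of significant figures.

431 s

62.7 × 7.251 = 454.6377 → 455 s (3 s.f., last digit at the 10^0 place).
1.8 × 13.2 = 23.76 → 24 s (2 s.f., last digit at the 10^0 place).
Difference: 430.8777 s; keep the coarser place, 10^0.
Result: 431 s.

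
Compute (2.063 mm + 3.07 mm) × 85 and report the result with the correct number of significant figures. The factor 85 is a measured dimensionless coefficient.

4.4 × 10^2 mm

2.063 mm + 3.07 mm = 5.133 mm; the sum is limited to 2 decimal places (3 s.f.).
Carrying full precision, 5.133 × 85 = 436.305 mm; 85 has 2 s.f., so the result keeps min(3, 2) = 2 s.f.
Rounded to 2 significant figures: 4.4 × 10^2 mm.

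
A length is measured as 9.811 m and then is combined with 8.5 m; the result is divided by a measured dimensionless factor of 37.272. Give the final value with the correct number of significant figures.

0.491 m

9.811 m + 8.5 m = 18.311 m; the sum is limited to 1 decimal place (3 s.f.).
Carrying full precision, 18.311 ÷ 37.272 = 0.491280317665… m; 37.272 has 5 s.f., so the result keeps min(3, 5) = 3 s.f.
Rounded to 3 significant figures: 0.491 m.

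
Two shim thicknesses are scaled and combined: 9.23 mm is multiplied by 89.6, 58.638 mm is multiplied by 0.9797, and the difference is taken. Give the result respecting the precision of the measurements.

770. mm

9.23 × 89.6 = 827.008 → 827 mm (3 s.f., last digit at the 10^0 place).
58.638 × 0.9797 = 57.4476486 → 57.45 mm (4 s.f., last digit at the 10^-2 place).
Difference: 769.5603514 mm; keep the coarser place, 10^0.
Result: 770. mm.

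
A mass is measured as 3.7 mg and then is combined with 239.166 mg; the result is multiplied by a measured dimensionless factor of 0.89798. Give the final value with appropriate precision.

3.7 mg + 239.166 mg = 242.866 mg; the sum is limited to 1 decimal place (4 s.f.).
Carrying full precision, 242.866 × 0.89798 = 218.08881068 mg; 0.89798 has 5 s.f., so the result keeps min(4, 5) = 4 s.f.
Rounded to 4 significant figures: 218.1 mg.

218.1 mg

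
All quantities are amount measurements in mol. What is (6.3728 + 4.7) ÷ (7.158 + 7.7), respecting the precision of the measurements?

6.3728 + 4.7 = 11.0728, limited to 1 d.p. → 3 s.f.; 7.158 + 7.7 = 14.858, limited to 1 d.p. → 3 s.f.
Carrying full precision, 11.0728 ÷ 14.858 = 0.745241620676…; keep min(3, 3) = 3 s.f.
Rounded to 3 significant figures: 0.745.

0.745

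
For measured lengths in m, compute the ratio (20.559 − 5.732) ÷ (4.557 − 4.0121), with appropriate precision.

20.559 − 5.732 = 14.827, limited to 3 d.p. → 5 s.f.; 4.557 − 4.0121 = 0.5449, limited to 3 d.p. → 3 s.f.
Carrying full precision, 14.827 ÷ 0.5449 = 27.210497339…; keep min(5, 3) = 3 s.f.
Rounded to 3 significant figures: 27.2.

27.2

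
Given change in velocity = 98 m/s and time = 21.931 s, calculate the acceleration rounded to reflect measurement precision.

acceleration = 98 m/s ÷ 21.931 s = 4.46856048516… m/s².
98 has 2 significant figures; 21.931 has 5.
Division/multiplication keeps the fewest: 2 significant figures.
Rounded: 4.5 m/s².

4.5 m/s²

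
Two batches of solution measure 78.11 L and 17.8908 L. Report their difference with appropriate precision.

78.11 L − 17.8908 L = 60.2192 L.
Addition/subtraction keeps the fewest decimal places: 78.11 → 2 decimal places, 17.8908 → 4 decimal places; limit is 2.
Rounded to 2 decimal places: 60.22 L.

60.22 L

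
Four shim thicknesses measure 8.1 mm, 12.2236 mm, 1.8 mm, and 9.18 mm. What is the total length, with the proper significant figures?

31.3 mm

8.1 mm + 12.2236 mm + 1.8 mm + 9.18 mm = 31.3036 mm.
Addition/subtraction keeps the fewest decimal places: 8.1 → 1 decimal place, 12.2236 → 4 decimal places, 1.8 → 1 decimal place, 9.18 → 2 decimal places; limit is 1.
Rounded to 1 decimal place: 31.3 mm.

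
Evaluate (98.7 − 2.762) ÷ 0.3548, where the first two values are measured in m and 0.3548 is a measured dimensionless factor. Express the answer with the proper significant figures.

2.70 × 10^2 m

98.7 m − 2.762 m = 95.938 m; the difference is limited to 1 decimal place (3 s.f.).
Carrying full precision, 95.938 ÷ 0.3548 = 270.400225479… m; 0.3548 has 4 s.f., so the result keeps min(3, 4) = 3 s.f.
Rounded to 3 significant figures: 2.70 × 10^2 m.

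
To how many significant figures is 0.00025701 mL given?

5

0.00025701: leading zeros are not significant; zeros between nonzero digits are significant.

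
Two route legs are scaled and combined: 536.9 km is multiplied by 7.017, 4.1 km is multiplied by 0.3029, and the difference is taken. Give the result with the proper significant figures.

536.9 × 7.017 = 3767.4273 → 3767 km (4 s.f., last digit at the 10^0 place).
4.1 × 0.3029 = 1.24189 → 1.2 km (2 s.f., last digit at the 10^-1 place).
Difference: 3766.18541 km; keep the coarser place, 10^0.
Result: 3.766 × 10^3 km.

3.766 × 10^3 km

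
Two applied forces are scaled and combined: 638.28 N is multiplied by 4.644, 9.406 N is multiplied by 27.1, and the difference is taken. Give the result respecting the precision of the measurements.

638.28 × 4.644 = 2964.17232 → 2964 N (4 s.f., last digit at the 10^0 place).
9.406 × 27.1 = 254.9026 → 2.55 × 10^2 N (3 s.f., last digit at the 10^0 place).
Difference: 2709.26972 N; keep the coarser place, 10^0.
Result: 2709 N.

2709 N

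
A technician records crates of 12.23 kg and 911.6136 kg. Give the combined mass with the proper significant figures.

923.84 kg

12.23 kg + 911.6136 kg = 923.8436 kg.
Addition/subtraction keeps the fewest decimal places: 12.23 → 2 decimal places, 911.6136 → 4 decimal places; limit is 2.
Rounded to 2 decimal places: 923.84 kg.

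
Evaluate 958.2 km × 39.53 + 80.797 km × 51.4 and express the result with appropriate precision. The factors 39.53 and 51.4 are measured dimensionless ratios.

4.203 × 10⁴ km

958.2 × 39.53 = 37877.646 → 3.788 × 10⁴ km (4 s.f., last digit at the 10^1 place).
80.797 × 51.4 = 4152.9658 → 4.15 × 10³ km (3 s.f., last digit at the 10^1 place).
Sum: 42030.6118 km; keep the coarser place, 10^1.
Result: 4.203 × 10⁴ km.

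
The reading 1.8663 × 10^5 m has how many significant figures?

1.8663 × 10^5: in scientific notation every digit of the coefficient is significant.

5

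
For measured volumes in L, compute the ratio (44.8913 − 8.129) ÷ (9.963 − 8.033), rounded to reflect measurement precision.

19.05

44.8913 − 8.129 = 36.7623, limited to 3 d.p. → 5 s.f.; 9.963 − 8.033 = 1.930, limited to 3 d.p. → 4 s.f.
Carrying full precision, 36.7623 ÷ 1.930 = 19.0478238342…; keep min(5, 4) = 4 s.f.
Rounded to 4 significant figures: 19.05.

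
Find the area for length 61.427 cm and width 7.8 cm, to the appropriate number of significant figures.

area = 61.427 cm × 7.8 cm = 479.1306 cm².
61.427 has 5 significant figures; 7.8 has 2.
Division/multiplication keeps the fewest: 2 significant figures.
Rounded: 4.8 × 10² cm².

4.8 × 10² cm²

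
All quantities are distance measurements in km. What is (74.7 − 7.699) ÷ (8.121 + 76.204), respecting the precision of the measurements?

74.7 − 7.699 = 67.001, limited to 1 d.p. → 3 s.f.; 8.121 + 76.204 = 84.325, limited to 3 d.p. → 5 s.f.
Carrying full precision, 67.001 ÷ 84.325 = 0.794556774385…; keep min(3, 5) = 3 s.f.
Rounded to 3 significant figures: 0.795.

0.795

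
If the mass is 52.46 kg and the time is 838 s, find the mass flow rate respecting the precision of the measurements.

0.0626 kg/s

mass flow rate = 52.46 kg ÷ 838 s = 0.0626014319809… kg/s.
52.46 has 4 significant figures; 838 has 3.
Division/multiplication keeps the fewest: 3 significant figures.
Rounded: 0.0626 kg/s.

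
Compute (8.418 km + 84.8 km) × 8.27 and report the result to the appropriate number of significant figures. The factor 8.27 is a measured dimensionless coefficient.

771 km

8.418 km + 84.8 km = 93.218 km; the sum is limited to 1 decimal place (3 s.f.).
Carrying full precision, 93.218 × 8.27 = 770.91286 km; 8.27 has 3 s.f., so the result keeps min(3, 3) = 3 s.f.
Rounded to 3 significant figures: 771 km.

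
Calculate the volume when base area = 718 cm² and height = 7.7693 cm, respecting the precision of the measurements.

5.58 × 10³ cm³

volume = 718 cm² × 7.7693 cm = 5578.3574 cm³.
718 has 3 significant figures; 7.7693 has 5.
Division/multiplication keeps the fewest: 3 significant figures.
Rounded: 5.58 × 10³ cm³.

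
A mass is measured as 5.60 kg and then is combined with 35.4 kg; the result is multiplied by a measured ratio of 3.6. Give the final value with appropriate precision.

5.60 kg + 35.4 kg = 41.00 kg; the sum is limited to 1 decimal place (3 s.f.).
Carrying full precision, 41.00 × 3.6 = 147.6 kg; 3.6 has 2 s.f., so the result keeps min(3, 2) = 2 s.f.
Rounded to 2 significant figures: 1.5 × 10² kg.

1.5 × 10² kg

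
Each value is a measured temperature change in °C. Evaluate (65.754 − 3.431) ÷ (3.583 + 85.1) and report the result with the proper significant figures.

65.754 − 3.431 = 62.323, limited to 3 d.p. → 5 s.f.; 3.583 + 85.1 = 88.683, limited to 1 d.p. → 3 s.f.
Carrying full precision, 62.323 ÷ 88.683 = 0.702761521374…; keep min(5, 3) = 3 s.f.
Rounded to 3 significant figures: 0.703.

0.703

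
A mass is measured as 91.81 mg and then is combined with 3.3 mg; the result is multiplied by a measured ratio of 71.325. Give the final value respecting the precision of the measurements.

91.81 mg + 3.3 mg = 95.11 mg; the sum is limited to 1 decimal place (3 s.f.).
Carrying full precision, 95.11 × 71.325 = 6783.72075 mg; 71.325 has 5 s.f., so the result keeps min(3, 5) = 3 s.f.
Rounded to 3 significant figures: 6.78 × 10^3 mg.

6.78 × 10^3 mg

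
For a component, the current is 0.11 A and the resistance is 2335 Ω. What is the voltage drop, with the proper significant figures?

2.6 × 10^2 V

voltage drop = 0.11 A × 2335 Ω = 256.85 V.
0.11 has 2 significant figures; 2335 has 4.
Division/multiplication keeps the fewest: 2 significant figures.
Rounded: 2.6 × 10^2 V.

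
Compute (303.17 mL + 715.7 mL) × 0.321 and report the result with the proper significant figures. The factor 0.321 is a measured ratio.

327 mL

303.17 mL + 715.7 mL = 1018.87 mL; the sum is limited to 1 decimal place (5 s.f.).
Carrying full precision, 1018.87 × 0.321 = 327.05727 mL; 0.321 has 3 s.f., so the result keeps min(5, 3) = 3 s.f.
Rounded to 3 significant figures: 327 mL.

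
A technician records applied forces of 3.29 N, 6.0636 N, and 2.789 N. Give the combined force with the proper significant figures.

12.14 N

3.29 N + 6.0636 N + 2.789 N = 12.1426 N.
Addition/subtraction keeps the fewest decimal places: 3.29 → 2 decimal places, 6.0636 → 4 decimal places, 2.789 → 3 decimal places; limit is 2.
Rounded to 2 decimal places: 12.14 N.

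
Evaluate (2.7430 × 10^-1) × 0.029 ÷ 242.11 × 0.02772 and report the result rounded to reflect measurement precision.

9.1 × 10^-7

(2.7430 × 10^-1) × 0.029 ÷ 242.11 × 0.02772 = 9.10760745116 × 10^-7…
Multiplication/division keeps the fewest significant figures: 2.7430 × 10^-1 → 5 s.f., 0.029 → 2 s.f., 242.11 → 5 s.f., 0.02772 → 4 s.f.; limit is 2.
Rounded to 2 significant figures: 9.1 × 10^-7.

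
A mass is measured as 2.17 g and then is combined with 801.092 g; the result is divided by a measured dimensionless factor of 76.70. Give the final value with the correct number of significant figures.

2.17 g + 801.092 g = 803.262 g; the sum is limited to 2 decimal places (5 s.f.).
Carrying full precision, 803.262 ÷ 76.70 = 10.4727770535… g; 76.70 has 4 s.f., so the result keeps min(5, 4) = 4 s.f.
Rounded to 4 significant figures: 10.47 g.

10.47 g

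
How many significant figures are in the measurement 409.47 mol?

409.47: zeros between nonzero digits are significant.

5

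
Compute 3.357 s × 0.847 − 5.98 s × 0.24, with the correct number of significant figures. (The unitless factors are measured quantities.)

1.4 s

3.357 × 0.847 = 2.843379 → 2.84 s (3 s.f., last digit at the 10^-2 place).
5.98 × 0.24 = 1.4352 → 1.4 s (2 s.f., last digit at the 10^-1 place).
Difference: 1.408179 s; keep the coarser place, 10^-1.
Result: 1.4 s.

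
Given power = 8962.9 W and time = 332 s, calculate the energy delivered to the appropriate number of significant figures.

energy delivered = 8962.9 W × 332 s = 2975682.8 J.
8962.9 has 5 significant figures; 332 has 3.
Division/multiplication keeps the fewest: 3 significant figures.
Rounded: 2.98 × 10^6 J.

2.98 × 10^6 J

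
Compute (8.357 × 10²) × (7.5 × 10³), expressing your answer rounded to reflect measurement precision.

(8.357 × 10²) × (7.5 × 10³) = 6267750
Multiplication/division keeps the fewest significant figures: 8.357 × 10² → 4 s.f., 7.5 × 10³ → 2 s.f.; limit is 2.
Rounded to 2 significant figures: 6.3 × 10⁶.

6.3 × 10⁶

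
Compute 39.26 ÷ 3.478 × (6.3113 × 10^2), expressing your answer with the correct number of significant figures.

39.26 ÷ 3.478 × (6.3113 × 10^2) = 7124.25641173…
Multiplication/division keeps the fewest significant figures: 39.26 → 4 s.f., 3.478 → 4 s.f., 6.3113 × 10^2 → 5 s.f.; limit is 4.
Rounded to 4 significant figures: 7.124 × 10^3.

7.124 × 10^3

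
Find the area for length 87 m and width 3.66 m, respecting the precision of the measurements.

3.2 × 10^2 m²

area = 87 m × 3.66 m = 318.42 m².
87 has 2 significant figures; 3.66 has 3.
Division/multiplication keeps the fewest: 2 significant figures.
Rounded: 3.2 × 10^2 m².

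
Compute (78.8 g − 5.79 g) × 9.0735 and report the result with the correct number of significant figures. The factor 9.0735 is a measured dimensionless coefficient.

662 g

78.8 g − 5.79 g = 73.01 g; the difference is limited to 1 decimal place (3 s.f.).
Carrying full precision, 73.01 × 9.0735 = 662.456235 g; 9.0735 has 5 s.f., so the result keeps min(3, 5) = 3 s.f.
Rounded to 3 significant figures: 662 g.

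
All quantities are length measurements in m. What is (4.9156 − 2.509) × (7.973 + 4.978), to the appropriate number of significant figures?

31.17 m²

4.9156 − 2.509 = 2.4066, limited to 3 d.p. → 4 s.f.; 7.973 + 4.978 = 12.951, limited to 3 d.p. → 5 s.f.
Carrying full precision, 2.4066 × 12.951 = 31.1678766; keep min(4, 5) = 4 s.f.
Rounded to 4 significant figures: 31.17 m².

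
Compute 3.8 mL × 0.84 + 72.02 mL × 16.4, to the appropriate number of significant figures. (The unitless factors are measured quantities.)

3.8 × 0.84 = 3.192 → 3.2 mL (2 s.f., last digit at the 10^-1 place).
72.02 × 16.4 = 1181.128 → 1.18 × 10^3 mL (3 s.f., last digit at the 10^1 place).
Sum: 1184.32 mL; keep the coarser place, 10^1.
Result: 1.18 × 10^3 mL.

1.18 × 10^3 mL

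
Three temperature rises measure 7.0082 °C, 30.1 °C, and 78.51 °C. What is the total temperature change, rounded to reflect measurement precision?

7.0082 °C + 30.1 °C + 78.51 °C = 115.6182 °C.
Addition/subtraction keeps the fewest decimal places: 7.0082 → 4 decimal places, 30.1 → 1 decimal place, 78.51 → 2 decimal places; limit is 1.
Rounded to 1 decimal place: 115.6 °C.

115.6 °C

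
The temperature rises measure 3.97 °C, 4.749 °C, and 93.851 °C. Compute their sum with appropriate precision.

3.97 °C + 4.749 °C + 93.851 °C = 102.570 °C.
Addition/subtraction keeps the fewest decimal places: 3.97 → 2 decimal places, 4.749 → 3 decimal places, 93.851 → 3 decimal places; limit is 2.
Rounded to 2 decimal places: 102.57 °C.

102.57 °C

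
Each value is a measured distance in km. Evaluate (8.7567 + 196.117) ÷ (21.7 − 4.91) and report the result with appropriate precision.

8.7567 + 196.117 = 204.8737, limited to 3 d.p. → 6 s.f.; 21.7 − 4.91 = 16.79, limited to 1 d.p. → 3 s.f.
Carrying full precision, 204.8737 ÷ 16.79 = 12.2021262656…; keep min(6, 3) = 3 s.f.
Rounded to 3 significant figures: 12.2.

12.2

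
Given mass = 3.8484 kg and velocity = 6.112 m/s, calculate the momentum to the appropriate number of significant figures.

momentum = 3.8484 kg × 6.112 m/s = 23.5214208 kg·m/s.
3.8484 has 5 significant figures; 6.112 has 4.
Division/multiplication keeps the fewest: 4 significant figures.
Rounded: 23.52 kg·m/s.

23.52 kg·m/s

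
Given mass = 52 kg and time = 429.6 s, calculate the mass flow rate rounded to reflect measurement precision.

0.12 kg/s

mass flow rate = 52 kg ÷ 429.6 s = 0.12104283054… kg/s.
52 has 2 significant figures; 429.6 has 4.
Division/multiplication keeps the fewest: 2 significant figures.
Rounded: 0.12 kg/s.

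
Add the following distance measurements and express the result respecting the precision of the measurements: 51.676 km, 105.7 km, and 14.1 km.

51.676 km + 105.7 km + 14.1 km = 171.476 km.
Addition/subtraction keeps the fewest decimal places: 51.676 → 3 decimal places, 105.7 → 1 decimal place, 14.1 → 1 decimal place; limit is 1.
Rounded to 1 decimal place: 171.5 km.

171.5 km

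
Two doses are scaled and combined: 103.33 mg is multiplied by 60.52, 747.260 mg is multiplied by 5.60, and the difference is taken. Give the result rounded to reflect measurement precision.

2.07 × 10³ mg

103.33 × 60.52 = 6253.5316 → 6254 mg (4 s.f., last digit at the 10^0 place).
747.260 × 5.60 = 4184.656 → 4.18 × 10³ mg (3 s.f., last digit at the 10^1 place).
Difference: 2068.8756 mg; keep the coarser place, 10^1.
Result: 2.07 × 10³ mg.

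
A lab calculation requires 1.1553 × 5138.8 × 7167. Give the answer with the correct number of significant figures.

1.1553 × 5138.8 × 7167 = 42549444.3719…
Multiplication/division keeps the fewest significant figures: 1.1553 → 5 s.f., 5138.8 → 5 s.f., 7167 → 4 s.f.; limit is 4.
Rounded to 4 significant figures: 4.255 × 10⁷.

4.255 × 10⁷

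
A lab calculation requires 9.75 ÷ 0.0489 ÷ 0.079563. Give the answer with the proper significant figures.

2.51 × 10³

9.75 ÷ 0.0489 ÷ 0.079563 = 2506.02042491…
Multiplication/division keeps the fewest significant figures: 9.75 → 3 s.f., 0.0489 → 3 s.f., 0.079563 → 5 s.f.; limit is 3.
Rounded to 3 significant figures: 2.51 × 10³.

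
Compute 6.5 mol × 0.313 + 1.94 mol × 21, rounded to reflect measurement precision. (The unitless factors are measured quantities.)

43 mol

6.5 × 0.313 = 2.0345 → 2.0 mol (2 s.f., last digit at the 10^-1 place).
1.94 × 21 = 40.74 → 41 mol (2 s.f., last digit at the 10^0 place).
Sum: 42.7745 mol; keep the coarser place, 10^0.
Result: 43 mol.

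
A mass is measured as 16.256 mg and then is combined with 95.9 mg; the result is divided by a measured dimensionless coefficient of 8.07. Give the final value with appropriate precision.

16.256 mg + 95.9 mg = 112.156 mg; the sum is limited to 1 decimal place (4 s.f.).
Carrying full precision, 112.156 ÷ 8.07 = 13.8978934325… mg; 8.07 has 3 s.f., so the result keeps min(4, 3) = 3 s.f.
Rounded to 3 significant figures: 13.9 mg.

13.9 mg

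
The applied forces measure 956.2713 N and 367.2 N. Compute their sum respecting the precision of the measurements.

1323.5 N

956.2713 N + 367.2 N = 1323.4713 N.
Addition/subtraction keeps the fewest decimal places: 956.2713 → 4 decimal places, 367.2 → 1 decimal place; limit is 1.
Rounded to 1 decimal place: 1323.5 N.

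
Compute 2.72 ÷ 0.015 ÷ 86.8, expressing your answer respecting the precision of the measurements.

2.1

2.72 ÷ 0.015 ÷ 86.8 = 2.089093702…
Multiplication/division keeps the fewest significant figures: 2.72 → 3 s.f., 0.015 → 2 s.f., 86.8 → 3 s.f.; limit is 2.
Rounded to 2 significant figures: 2.1.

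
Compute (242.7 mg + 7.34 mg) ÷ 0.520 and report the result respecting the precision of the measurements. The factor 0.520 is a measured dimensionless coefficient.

481 mg

242.7 mg + 7.34 mg = 250.04 mg; the sum is limited to 1 decimal place (4 s.f.).
Carrying full precision, 250.04 ÷ 0.520 = 480.846153846… mg; 0.520 has 3 s.f., so the result keeps min(4, 3) = 3 s.f.
Rounded to 3 significant figures: 481 mg.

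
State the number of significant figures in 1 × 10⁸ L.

1 × 10⁸: in scientific notation every digit of the coefficient is significant.

1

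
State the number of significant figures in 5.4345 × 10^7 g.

5.4345 × 10^7: in scientific notation every digit of the coefficient is significant.

5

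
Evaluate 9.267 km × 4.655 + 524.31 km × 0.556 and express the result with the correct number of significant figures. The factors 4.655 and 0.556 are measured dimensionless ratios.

335 km

9.267 × 4.655 = 43.137885 → 43.14 km (4 s.f., last digit at the 10^-2 place).
524.31 × 0.556 = 291.51636 → 292 km (3 s.f., last digit at the 10^0 place).
Sum: 334.654245 km; keep the coarser place, 10^0.
Result: 335 km.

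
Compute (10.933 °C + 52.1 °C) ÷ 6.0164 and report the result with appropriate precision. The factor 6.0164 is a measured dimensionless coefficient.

10.5 °C

10.933 °C + 52.1 °C = 63.033 °C; the sum is limited to 1 decimal place (3 s.f.).
Carrying full precision, 63.033 ÷ 6.0164 = 10.4768632405… °C; 6.0164 has 5 s.f., so the result keeps min(3, 5) = 3 s.f.
Rounded to 3 significant figures: 10.5 °C.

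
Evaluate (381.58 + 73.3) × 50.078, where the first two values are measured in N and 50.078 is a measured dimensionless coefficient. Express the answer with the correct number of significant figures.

381.58 N + 73.3 N = 454.88 N; the sum is limited to 1 decimal place (4 s.f.).
Carrying full precision, 454.88 × 50.078 = 22779.48064 N; 50.078 has 5 s.f., so the result keeps min(4, 5) = 4 s.f.
Rounded to 4 significant figures: 2.278 × 10⁴ N.

2.278 × 10⁴ N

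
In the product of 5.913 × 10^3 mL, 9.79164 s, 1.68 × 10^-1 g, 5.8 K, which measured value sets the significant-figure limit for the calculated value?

5.8 K

5.913 × 10^3 mL → 4 s.f.; 9.79164 s → 6 s.f.; 1.68 × 10^-1 g → 3 s.f.; 5.8 K → 2 s.f.
The fewest is 2 significant figures, from 5.8 K.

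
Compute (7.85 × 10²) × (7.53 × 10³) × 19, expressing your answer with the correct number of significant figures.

(7.85 × 10²) × (7.53 × 10³) × 19 = 112309950
Multiplication/division keeps the fewest significant figures: 7.85 × 10² → 3 s.f., 7.53 × 10³ → 3 s.f., 19 → 2 s.f.; limit is 2.
Rounded to 2 significant figures: 1.1 × 10⁸.

1.1 × 10⁸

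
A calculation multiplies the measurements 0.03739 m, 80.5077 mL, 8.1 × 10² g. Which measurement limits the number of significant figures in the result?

0.03739 m → 4 s.f.; 80.5077 mL → 6 s.f.; 8.1 × 10² g → 2 s.f.
The fewest is 2 significant figures, from 8.1 × 10² g.

8.1 × 10² g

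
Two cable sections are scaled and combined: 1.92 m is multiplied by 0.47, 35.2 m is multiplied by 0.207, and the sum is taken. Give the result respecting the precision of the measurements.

1.92 × 0.47 = 0.9024 → 0.90 m (2 s.f., last digit at the 10^-2 place).
35.2 × 0.207 = 7.2864 → 7.29 m (3 s.f., last digit at the 10^-2 place).
Sum: 8.1888 m; keep the coarser place, 10^-2.
Result: 8.19 m.

8.19 m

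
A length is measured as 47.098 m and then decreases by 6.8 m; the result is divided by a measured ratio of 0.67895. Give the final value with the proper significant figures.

59.4 m

47.098 m − 6.8 m = 40.298 m; the difference is limited to 1 decimal place (3 s.f.).
Carrying full precision, 40.298 ÷ 0.67895 = 59.3534133589… m; 0.67895 has 5 s.f., so the result keeps min(3, 5) = 3 s.f.
Rounded to 3 significant figures: 59.4 m.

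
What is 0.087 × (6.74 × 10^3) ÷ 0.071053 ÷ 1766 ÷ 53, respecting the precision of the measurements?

0.087 × (6.74 × 10^3) ÷ 0.071053 ÷ 1766 ÷ 53 = 0.0881718921741…
Multiplication/division keeps the fewest significant figures: 0.087 → 2 s.f., 6.74 × 10^3 → 3 s.f., 0.071053 → 5 s.f., 1766 → 4 s.f., 53 → 2 s.f.; limit is 2.
Rounded to 2 significant figures: 0.088.

0.088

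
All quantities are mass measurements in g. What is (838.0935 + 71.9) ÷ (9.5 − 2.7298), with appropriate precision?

838.0935 + 71.9 = 909.9935, limited to 1 d.p. → 4 s.f.; 9.5 − 2.7298 = 6.7702, limited to 1 d.p. → 2 s.f.
Carrying full precision, 909.9935 ÷ 6.7702 = 134.411612655…; keep min(4, 2) = 2 s.f.
Rounded to 2 significant figures: 1.3 × 10².

1.3 × 10²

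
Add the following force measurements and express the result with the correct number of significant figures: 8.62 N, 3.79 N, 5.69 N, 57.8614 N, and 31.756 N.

8.62 N + 3.79 N + 5.69 N + 57.8614 N + 31.756 N = 107.7174 N.
Addition/subtraction keeps the fewest decimal places: 8.62 → 2 decimal places, 3.79 → 2 decimal places, 5.69 → 2 decimal places, 57.8614 → 4 decimal places, 31.756 → 3 decimal places; limit is 2.
Rounded to 2 decimal places: 107.72 N.

107.72 N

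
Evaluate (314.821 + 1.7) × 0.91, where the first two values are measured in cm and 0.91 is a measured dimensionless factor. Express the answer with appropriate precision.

2.9 × 10² cm

314.821 cm + 1.7 cm = 316.521 cm; the sum is limited to 1 decimal place (4 s.f.).
Carrying full precision, 316.521 × 0.91 = 288.03411 cm; 0.91 has 2 s.f., so the result keeps min(4, 2) = 2 s.f.
Rounded to 2 significant figures: 2.9 × 10² cm.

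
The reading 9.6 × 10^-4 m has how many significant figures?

9.6 × 10^-4: in scientific notation every digit of the coefficient is significant.

2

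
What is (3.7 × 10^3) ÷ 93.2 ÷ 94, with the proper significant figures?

0.42

(3.7 × 10^3) ÷ 93.2 ÷ 94 = 0.422335859739…
Multiplication/division keeps the fewest significant figures: 3.7 × 10^3 → 2 s.f., 93.2 → 3 s.f., 94 → 2 s.f.; limit is 2.
Rounded to 2 significant figures: 0.42.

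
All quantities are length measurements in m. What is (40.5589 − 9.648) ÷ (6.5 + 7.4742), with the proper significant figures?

40.5589 − 9.648 = 30.9109, limited to 3 d.p. → 5 s.f.; 6.5 + 7.4742 = 13.9742, limited to 1 d.p. → 3 s.f.
Carrying full precision, 30.9109 ÷ 13.9742 = 2.21199782456…; keep min(5, 3) = 3 s.f.
Rounded to 3 significant figures: 2.21.

2.21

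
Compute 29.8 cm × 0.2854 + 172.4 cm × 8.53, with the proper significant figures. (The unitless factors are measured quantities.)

1.48 × 10³ cm

29.8 × 0.2854 = 8.50492 → 8.50 cm (3 s.f., last digit at the 10^-2 place).
172.4 × 8.53 = 1470.572 → 1.47 × 10³ cm (3 s.f., last digit at the 10^1 place).
Sum: 1479.07692 cm; keep the coarser place, 10^1.
Result: 1.48 × 10³ cm.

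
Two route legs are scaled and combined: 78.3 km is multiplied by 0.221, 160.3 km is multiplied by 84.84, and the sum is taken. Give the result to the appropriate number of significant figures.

78.3 × 0.221 = 17.3043 → 17.3 km (3 s.f., last digit at the 10^-1 place).
160.3 × 84.84 = 13599.852 → 1.360 × 10⁴ km (4 s.f., last digit at the 10^1 place).
Sum: 13617.1563 km; keep the coarser place, 10^1.
Result: 1.362 × 10⁴ km.

1.362 × 10⁴ km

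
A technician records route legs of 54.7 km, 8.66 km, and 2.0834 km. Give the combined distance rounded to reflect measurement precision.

65.4 km

54.7 km + 8.66 km + 2.0834 km = 65.4434 km.
Addition/subtraction keeps the fewest decimal places: 54.7 → 1 decimal place, 8.66 → 2 decimal places, 2.0834 → 4 decimal places; limit is 1.
Rounded to 1 decimal place: 65.4 km.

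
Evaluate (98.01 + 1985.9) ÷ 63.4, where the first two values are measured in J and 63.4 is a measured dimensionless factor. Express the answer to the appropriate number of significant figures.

98.01 J + 1985.9 J = 2083.91 J; the sum is limited to 1 decimal place (5 s.f.).
Carrying full precision, 2083.91 ÷ 63.4 = 32.8692429022… J; 63.4 has 3 s.f., so the result keeps min(5, 3) = 3 s.f.
Rounded to 3 significant figures: 32.9 J.

32.9 J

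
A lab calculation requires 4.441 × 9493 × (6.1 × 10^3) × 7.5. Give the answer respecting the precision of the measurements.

1.9 × 10^9

4.441 × 9493 × (6.1 × 10^3) × 7.5 = 1.92874739475 × 10^9
Multiplication/division keeps the fewest significant figures: 4.441 → 4 s.f., 9493 → 4 s.f., 6.1 × 10^3 → 2 s.f., 7.5 → 2 s.f.; limit is 2.
Rounded to 2 significant figures: 1.9 × 10^9.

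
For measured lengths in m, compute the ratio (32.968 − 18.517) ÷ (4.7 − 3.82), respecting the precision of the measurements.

32.968 − 18.517 = 14.451, limited to 3 d.p. → 5 s.f.; 4.7 − 3.82 = 0.88, limited to 1 d.p. → 1 s.f.
Carrying full precision, 14.451 ÷ 0.88 = 16.4215909091…; keep min(5, 1) = 1 s.f.
Rounded to 1 significant figure: 2 × 10¹.

2 × 10¹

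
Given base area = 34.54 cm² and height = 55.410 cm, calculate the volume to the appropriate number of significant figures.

1914 cm³

volume = 34.54 cm² × 55.410 cm = 1913.8614 cm³.
34.54 has 4 significant figures; 55.410 has 5.
Division/multiplication keeps the fewest: 4 significant figures.
Rounded: 1914 cm³.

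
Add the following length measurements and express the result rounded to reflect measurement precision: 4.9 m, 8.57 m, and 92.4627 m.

105.9 m

4.9 m + 8.57 m + 92.4627 m = 105.9327 m.
Addition/subtraction keeps the fewest decimal places: 4.9 → 1 decimal place, 8.57 → 2 decimal places, 92.4627 → 4 decimal places; limit is 1.
Rounded to 1 decimal place: 105.9 m.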